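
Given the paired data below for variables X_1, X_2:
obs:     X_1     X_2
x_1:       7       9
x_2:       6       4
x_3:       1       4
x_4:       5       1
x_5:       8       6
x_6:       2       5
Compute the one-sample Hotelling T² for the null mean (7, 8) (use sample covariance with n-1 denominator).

Step 1 — sample mean vector:
  mean(X_1) = (7 + 6 + 1 + 5 + 8 + 2) / 6 = 29/6 = 4.8333
  mean(X_2) = (9 + 4 + 4 + 1 + 6 + 5) / 6 = 29/6 = 4.8333
  x̄ = (4.8333, 4.8333),  deviation x̄ - mu_0 = (4.8333, 4.8333) - (7, 8) = (-2.1667, -3.1667).

Step 2 — sample covariance matrix, S[i,j] = (1/(n-1)) · Σ_k (x_{k,i} - mean_i) · (x_{k,j} - mean_j), divisor n-1 = 5:
  S[X_1,X_1] = ((2.1667)·(2.1667) + (1.1667)·(1.1667) + (-3.8333)·(-3.8333) + (0.1667)·(0.1667) + (3.1667)·(3.1667) + (-2.8333)·(-2.8333)) / 5 = 38.8333/5 = 7.7667
  S[X_1,X_2] = ((2.1667)·(4.1667) + (1.1667)·(-0.8333) + (-3.8333)·(-0.8333) + (0.1667)·(-3.8333) + (3.1667)·(1.1667) + (-2.8333)·(0.1667)) / 5 = 13.8333/5 = 2.7667
  S[X_2,X_2] = ((4.1667)·(4.1667) + (-0.8333)·(-0.8333) + (-0.8333)·(-0.8333) + (-3.8333)·(-3.8333) + (1.1667)·(1.1667) + (0.1667)·(0.1667)) / 5 = 34.8333/5 = 6.9667
  S = [[7.7667, 2.7667],
 [2.7667, 6.9667]].

Step 3 — invert S. det(S) = 7.7667·6.9667 - (2.7667)² = 46.4533.
  S^{-1} = (1/det) · [[d, -b], [-b, a]] = [[0.15, -0.0596],
 [-0.0596, 0.1672]].

Step 4 — quadratic form (x̄ - mu_0)^T · S^{-1} · (x̄ - mu_0):
  S^{-1} · (x̄ - mu_0) = (-0.1363, -0.4004),
  (x̄ - mu_0)^T · [...] = (-2.1667)·(-0.1363) + (-3.1667)·(-0.4004) = 1.5633.

Step 5 — scale by n: T² = 6 · 1.5633 = 9.38.

T² ≈ 9.38


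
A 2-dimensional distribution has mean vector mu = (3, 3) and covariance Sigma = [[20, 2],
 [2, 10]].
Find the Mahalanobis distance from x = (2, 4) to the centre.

Step 1 — centre the observation: (x - mu) = (-1, 1).

Step 2 — invert Sigma. det(Sigma) = 20·10 - (2)² = 196.
  Sigma^{-1} = (1/det) · [[d, -b], [-b, a]] = [[0.051, -0.0102],
 [-0.0102, 0.102]].

Step 3 — form the quadratic (x - mu)^T · Sigma^{-1} · (x - mu):
  Sigma^{-1} · (x - mu) = (-0.0612, 0.1122).
  (x - mu)^T · [Sigma^{-1} · (x - mu)] = (-1)·(-0.0612) + (1)·(0.1122) = 0.1735.

Step 4 — take square root: d = √(0.1735) ≈ 0.4165.

d(x, mu) = √(0.1735) ≈ 0.4165


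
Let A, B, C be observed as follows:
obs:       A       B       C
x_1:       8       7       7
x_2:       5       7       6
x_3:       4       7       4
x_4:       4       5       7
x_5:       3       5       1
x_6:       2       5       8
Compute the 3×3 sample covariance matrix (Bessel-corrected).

Step 1 — column means:
  mean(A) = (8 + 5 + 4 + 4 + 3 + 2) / 6 = 26/6 = 4.3333
  mean(B) = (7 + 7 + 7 + 5 + 5 + 5) / 6 = 36/6 = 6
  mean(C) = (7 + 6 + 4 + 7 + 1 + 8) / 6 = 33/6 = 5.5

Step 2 — sample covariance S[i,j] = (1/(n-1)) · Σ_k (x_{k,i} - mean_i) · (x_{k,j} - mean_j), with n-1 = 5.
  S[A,A] = ((3.6667)·(3.6667) + (0.6667)·(0.6667) + (-0.3333)·(-0.3333) + (-0.3333)·(-0.3333) + (-1.3333)·(-1.3333) + (-2.3333)·(-2.3333)) / 5 = 21.3333/5 = 4.2667
  S[A,B] = ((3.6667)·(1) + (0.6667)·(1) + (-0.3333)·(1) + (-0.3333)·(-1) + (-1.3333)·(-1) + (-2.3333)·(-1)) / 5 = 8/5 = 1.6
  S[A,C] = ((3.6667)·(1.5) + (0.6667)·(0.5) + (-0.3333)·(-1.5) + (-0.3333)·(1.5) + (-1.3333)·(-4.5) + (-2.3333)·(2.5)) / 5 = 6/5 = 1.2
  S[B,B] = ((1)·(1) + (1)·(1) + (1)·(1) + (-1)·(-1) + (-1)·(-1) + (-1)·(-1)) / 5 = 6/5 = 1.2
  S[B,C] = ((1)·(1.5) + (1)·(0.5) + (1)·(-1.5) + (-1)·(1.5) + (-1)·(-4.5) + (-1)·(2.5)) / 5 = 1/5 = 0.2
  S[C,C] = ((1.5)·(1.5) + (0.5)·(0.5) + (-1.5)·(-1.5) + (1.5)·(1.5) + (-4.5)·(-4.5) + (2.5)·(2.5)) / 5 = 33.5/5 = 6.7

S is symmetric (S[j,i] = S[i,j]). Assembling:

S = [[4.2667, 1.6, 1.2],
 [1.6, 1.2, 0.2],
 [1.2, 0.2, 6.7]]


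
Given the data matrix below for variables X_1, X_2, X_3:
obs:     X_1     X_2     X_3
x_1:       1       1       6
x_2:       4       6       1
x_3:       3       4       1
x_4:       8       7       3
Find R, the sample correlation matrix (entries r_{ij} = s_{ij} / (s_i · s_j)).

Step 1 — column means:
  mean(X_1) = (1 + 4 + 3 + 8) / 4 = 16/4 = 4
  mean(X_2) = (1 + 6 + 4 + 7) / 4 = 18/4 = 4.5
  mean(X_3) = (6 + 1 + 1 + 3) / 4 = 11/4 = 2.75

Step 2 — sample variances and covariances s[i,j] = (1/(n-1)) · Σ_k (x_{k,i} - mean_i) · (x_{k,j} - mean_j), with n-1 = 3:
  s[X_1,X_1] = ((-3)·(-3) + (0)·(0) + (-1)·(-1) + (4)·(4)) / 3 = 26/3 = 8.6667
  s[X_1,X_2] = ((-3)·(-3.5) + (0)·(1.5) + (-1)·(-0.5) + (4)·(2.5)) / 3 = 21/3 = 7
  s[X_1,X_3] = ((-3)·(3.25) + (0)·(-1.75) + (-1)·(-1.75) + (4)·(0.25)) / 3 = -7/3 = -2.3333
  s[X_2,X_2] = ((-3.5)·(-3.5) + (1.5)·(1.5) + (-0.5)·(-0.5) + (2.5)·(2.5)) / 3 = 21/3 = 7
  s[X_2,X_3] = ((-3.5)·(3.25) + (1.5)·(-1.75) + (-0.5)·(-1.75) + (2.5)·(0.25)) / 3 = -12.5/3 = -4.1667
  s[X_3,X_3] = ((3.25)·(3.25) + (-1.75)·(-1.75) + (-1.75)·(-1.75) + (0.25)·(0.25)) / 3 = 16.75/3 = 5.5833
  Sample standard deviations s_i = √(s[i,i]):
  s(X_1) = √(8.6667) = 2.9439
  s(X_2) = √(7) = 2.6458
  s(X_3) = √(5.5833) = 2.3629

Step 3 — r_{ij} = s_{ij} / (s_i · s_j):
  r[X_1,X_1] = 1 (diagonal).
  r[X_1,X_2] = 7 / (2.9439 · 2.6458) = 7 / 7.7889 = 0.8987
  r[X_1,X_3] = -2.3333 / (2.9439 · 2.3629) = -2.3333 / 6.9562 = -0.3354
  r[X_2,X_2] = 1 (diagonal).
  r[X_2,X_3] = -4.1667 / (2.6458 · 2.3629) = -4.1667 / 6.2517 = -0.6665
  r[X_3,X_3] = 1 (diagonal).

R is symmetric with unit diagonal. Assembling:

R = [[1, 0.8987, -0.3354],
 [0.8987, 1, -0.6665],
 [-0.3354, -0.6665, 1]]


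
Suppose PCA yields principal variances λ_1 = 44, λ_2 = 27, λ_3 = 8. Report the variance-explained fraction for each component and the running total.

Step 1 — total variance = trace(Sigma) = Σ λ_i = 44 + 27 + 8 = 79.

Step 2 — fraction explained by component i = λ_i / Σ λ:
  PC1: 44/79 = 0.557
  PC2: 27/79 = 0.3418
  PC3: 8/79 = 0.1013

Step 3 — cumulative fraction after k components = (λ_1 + ... + λ_k) / Σ λ:
  k = 1: 44/79 = 0.557
  k = 2: (44 + 27)/79 = 71/79 = 0.8987
  k = 3: (44 + 27 + 8)/79 = 79/79 = 1

Summary (fraction, with percent):

explained: PC1 0.557 (55.7%), PC2 0.3418 (34.18%), PC3 0.1013 (10.13%);  cumulative: 0.557, 0.8987, 1


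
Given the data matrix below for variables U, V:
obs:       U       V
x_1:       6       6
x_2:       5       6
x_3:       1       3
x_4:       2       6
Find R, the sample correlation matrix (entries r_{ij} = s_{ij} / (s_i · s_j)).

Step 1 — column means:
  mean(U) = (6 + 5 + 1 + 2) / 4 = 14/4 = 3.5
  mean(V) = (6 + 6 + 3 + 6) / 4 = 21/4 = 5.25

Step 2 — sample variances and covariances s[i,j] = (1/(n-1)) · Σ_k (x_{k,i} - mean_i) · (x_{k,j} - mean_j), with n-1 = 3:
  s[U,U] = ((2.5)·(2.5) + (1.5)·(1.5) + (-2.5)·(-2.5) + (-1.5)·(-1.5)) / 3 = 17/3 = 5.6667
  s[U,V] = ((2.5)·(0.75) + (1.5)·(0.75) + (-2.5)·(-2.25) + (-1.5)·(0.75)) / 3 = 7.5/3 = 2.5
  s[V,V] = ((0.75)·(0.75) + (0.75)·(0.75) + (-2.25)·(-2.25) + (0.75)·(0.75)) / 3 = 6.75/3 = 2.25
  Sample standard deviations s_i = √(s[i,i]):
  s(U) = √(5.6667) = 2.3805
  s(V) = √(2.25) = 1.5

Step 3 — r_{ij} = s_{ij} / (s_i · s_j):
  r[U,U] = 1 (diagonal).
  r[U,V] = 2.5 / (2.3805 · 1.5) = 2.5 / 3.5707 = 0.7001
  r[V,V] = 1 (diagonal).

R is symmetric with unit diagonal. Assembling:

R = [[1, 0.7001],
 [0.7001, 1]]


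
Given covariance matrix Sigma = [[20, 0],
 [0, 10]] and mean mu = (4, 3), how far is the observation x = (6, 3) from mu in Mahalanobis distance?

Step 1 — centre the observation: (x - mu) = (2, 0).

Step 2 — invert Sigma. det(Sigma) = 20·10 - (0)² = 200.
  Sigma^{-1} = (1/det) · [[d, -b], [-b, a]] = [[0.05, 0],
 [0, 0.1]].

Step 3 — form the quadratic (x - mu)^T · Sigma^{-1} · (x - mu):
  Sigma^{-1} · (x - mu) = (0.1, 0).
  (x - mu)^T · [Sigma^{-1} · (x - mu)] = (2)·(0.1) + (0)·(0) = 0.2.

Step 4 — take square root: d = √(0.2) ≈ 0.4472.

d(x, mu) = √(0.2) ≈ 0.4472


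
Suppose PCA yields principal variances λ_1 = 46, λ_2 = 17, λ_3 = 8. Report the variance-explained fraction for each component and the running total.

Step 1 — total variance = trace(Sigma) = Σ λ_i = 46 + 17 + 8 = 71.

Step 2 — fraction explained by component i = λ_i / Σ λ:
  PC1: 46/71 = 0.6479
  PC2: 17/71 = 0.2394
  PC3: 8/71 = 0.1127

Step 3 — cumulative fraction after k components = (λ_1 + ... + λ_k) / Σ λ:
  k = 1: 46/71 = 0.6479
  k = 2: (46 + 17)/71 = 63/71 = 0.8873
  k = 3: (46 + 17 + 8)/71 = 71/71 = 1

Summary (fraction, with percent):

explained: PC1 0.6479 (64.79%), PC2 0.2394 (23.94%), PC3 0.1127 (11.27%);  cumulative: 0.6479, 0.8873, 1


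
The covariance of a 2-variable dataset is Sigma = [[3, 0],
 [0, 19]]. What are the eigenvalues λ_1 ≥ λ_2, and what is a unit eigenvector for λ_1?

Step 1 — characteristic polynomial of 2×2 Sigma:
  det(Sigma - λI) = λ² - trace · λ + det = 0.
  trace = 3 + 19 = 22, det = 3·19 - (0)² = 57.
Step 2 — discriminant:
  Δ = trace² - 4·det = 484 - 228 = 256.
Step 3 — eigenvalues:
  λ = (trace ± √Δ)/2 = (22 ± 16)/2,
  λ_1 = 19,  λ_2 = 3.

Step 4 — unit eigenvector for λ_1: Sigma is diagonal, so its eigenvectors are the coordinate axes. λ_1 = 19 is the diagonal entry on the second coordinate axis, hence
  v_1 = (0, 1) (||v_1|| = 1).

λ_1 = 19,  λ_2 = 3;  v_1 ≈ (0, 1)


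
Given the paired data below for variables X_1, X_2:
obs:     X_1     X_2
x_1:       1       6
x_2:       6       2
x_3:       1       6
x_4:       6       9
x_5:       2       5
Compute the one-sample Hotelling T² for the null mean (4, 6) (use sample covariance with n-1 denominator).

Step 1 — sample mean vector:
  mean(X_1) = (1 + 6 + 1 + 6 + 2) / 5 = 16/5 = 3.2
  mean(X_2) = (6 + 2 + 6 + 9 + 5) / 5 = 28/5 = 5.6
  x̄ = (3.2, 5.6),  deviation x̄ - mu_0 = (3.2, 5.6) - (4, 6) = (-0.8, -0.4).

Step 2 — sample covariance matrix, S[i,j] = (1/(n-1)) · Σ_k (x_{k,i} - mean_i) · (x_{k,j} - mean_j), divisor n-1 = 4:
  S[X_1,X_1] = ((-2.2)·(-2.2) + (2.8)·(2.8) + (-2.2)·(-2.2) + (2.8)·(2.8) + (-1.2)·(-1.2)) / 4 = 26.8/4 = 6.7
  S[X_1,X_2] = ((-2.2)·(0.4) + (2.8)·(-3.6) + (-2.2)·(0.4) + (2.8)·(3.4) + (-1.2)·(-0.6)) / 4 = -1.6/4 = -0.4
  S[X_2,X_2] = ((0.4)·(0.4) + (-3.6)·(-3.6) + (0.4)·(0.4) + (3.4)·(3.4) + (-0.6)·(-0.6)) / 4 = 25.2/4 = 6.3
  S = [[6.7, -0.4],
 [-0.4, 6.3]].

Step 3 — invert S. det(S) = 6.7·6.3 - (-0.4)² = 42.05.
  S^{-1} = (1/det) · [[d, -b], [-b, a]] = [[0.1498, 0.0095],
 [0.0095, 0.1593]].

Step 4 — quadratic form (x̄ - mu_0)^T · S^{-1} · (x̄ - mu_0):
  S^{-1} · (x̄ - mu_0) = (-0.1237, -0.0713),
  (x̄ - mu_0)^T · [...] = (-0.8)·(-0.1237) + (-0.4)·(-0.0713) = 0.1275.

Step 5 — scale by n: T² = 5 · 0.1275 = 0.6373.

T² ≈ 0.6373


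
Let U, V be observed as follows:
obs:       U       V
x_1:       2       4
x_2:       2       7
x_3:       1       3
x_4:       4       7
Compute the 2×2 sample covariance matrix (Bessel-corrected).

Step 1 — column means:
  mean(U) = (2 + 2 + 1 + 4) / 4 = 9/4 = 2.25
  mean(V) = (4 + 7 + 3 + 7) / 4 = 21/4 = 5.25

Step 2 — sample covariance S[i,j] = (1/(n-1)) · Σ_k (x_{k,i} - mean_i) · (x_{k,j} - mean_j), with n-1 = 3.
  S[U,U] = ((-0.25)·(-0.25) + (-0.25)·(-0.25) + (-1.25)·(-1.25) + (1.75)·(1.75)) / 3 = 4.75/3 = 1.5833
  S[U,V] = ((-0.25)·(-1.25) + (-0.25)·(1.75) + (-1.25)·(-2.25) + (1.75)·(1.75)) / 3 = 5.75/3 = 1.9167
  S[V,V] = ((-1.25)·(-1.25) + (1.75)·(1.75) + (-2.25)·(-2.25) + (1.75)·(1.75)) / 3 = 12.75/3 = 4.25

S is symmetric (S[j,i] = S[i,j]). Assembling:

S = [[1.5833, 1.9167],
 [1.9167, 4.25]]


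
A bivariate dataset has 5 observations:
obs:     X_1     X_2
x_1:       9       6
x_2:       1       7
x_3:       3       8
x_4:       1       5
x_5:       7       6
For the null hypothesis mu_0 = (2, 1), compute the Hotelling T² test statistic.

Step 1 — sample mean vector:
  mean(X_1) = (9 + 1 + 3 + 1 + 7) / 5 = 21/5 = 4.2
  mean(X_2) = (6 + 7 + 8 + 5 + 6) / 5 = 32/5 = 6.4
  x̄ = (4.2, 6.4),  deviation x̄ - mu_0 = (4.2, 6.4) - (2, 1) = (2.2, 5.4).

Step 2 — sample covariance matrix, S[i,j] = (1/(n-1)) · Σ_k (x_{k,i} - mean_i) · (x_{k,j} - mean_j), divisor n-1 = 4:
  S[X_1,X_1] = ((4.8)·(4.8) + (-3.2)·(-3.2) + (-1.2)·(-1.2) + (-3.2)·(-3.2) + (2.8)·(2.8)) / 4 = 52.8/4 = 13.2
  S[X_1,X_2] = ((4.8)·(-0.4) + (-3.2)·(0.6) + (-1.2)·(1.6) + (-3.2)·(-1.4) + (2.8)·(-0.4)) / 4 = -2.4/4 = -0.6
  S[X_2,X_2] = ((-0.4)·(-0.4) + (0.6)·(0.6) + (1.6)·(1.6) + (-1.4)·(-1.4) + (-0.4)·(-0.4)) / 4 = 5.2/4 = 1.3
  S = [[13.2, -0.6],
 [-0.6, 1.3]].

Step 3 — invert S. det(S) = 13.2·1.3 - (-0.6)² = 16.8.
  S^{-1} = (1/det) · [[d, -b], [-b, a]] = [[0.0774, 0.0357],
 [0.0357, 0.7857]].

Step 4 — quadratic form (x̄ - mu_0)^T · S^{-1} · (x̄ - mu_0):
  S^{-1} · (x̄ - mu_0) = (0.3631, 4.3214),
  (x̄ - mu_0)^T · [...] = (2.2)·(0.3631) + (5.4)·(4.3214) = 24.1345.

Step 5 — scale by n: T² = 5 · 24.1345 = 120.6726.

T² ≈ 120.6726


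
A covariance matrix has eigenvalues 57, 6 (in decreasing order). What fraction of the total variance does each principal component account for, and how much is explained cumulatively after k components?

Step 1 — total variance = trace(Sigma) = Σ λ_i = 57 + 6 = 63.

Step 2 — fraction explained by component i = λ_i / Σ λ:
  PC1: 57/63 = 0.9048
  PC2: 6/63 = 0.0952

Step 3 — cumulative fraction after k components = (λ_1 + ... + λ_k) / Σ λ:
  k = 1: 57/63 = 0.9048
  k = 2: (57 + 6)/63 = 63/63 = 1

Summary (fraction, with percent):

explained: PC1 0.9048 (90.48%), PC2 0.0952 (9.52%);  cumulative: 0.9048, 1


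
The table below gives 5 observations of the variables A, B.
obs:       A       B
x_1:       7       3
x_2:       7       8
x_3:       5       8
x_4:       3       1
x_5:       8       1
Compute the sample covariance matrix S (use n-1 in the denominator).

Step 1 — column means:
  mean(A) = (7 + 7 + 5 + 3 + 8) / 5 = 30/5 = 6
  mean(B) = (3 + 8 + 8 + 1 + 1) / 5 = 21/5 = 4.2

Step 2 — sample covariance S[i,j] = (1/(n-1)) · Σ_k (x_{k,i} - mean_i) · (x_{k,j} - mean_j), with n-1 = 4.
  S[A,A] = ((1)·(1) + (1)·(1) + (-1)·(-1) + (-3)·(-3) + (2)·(2)) / 4 = 16/4 = 4
  S[A,B] = ((1)·(-1.2) + (1)·(3.8) + (-1)·(3.8) + (-3)·(-3.2) + (2)·(-3.2)) / 4 = 2/4 = 0.5
  S[B,B] = ((-1.2)·(-1.2) + (3.8)·(3.8) + (3.8)·(3.8) + (-3.2)·(-3.2) + (-3.2)·(-3.2)) / 4 = 50.8/4 = 12.7

S is symmetric (S[j,i] = S[i,j]). Assembling:

S = [[4, 0.5],
 [0.5, 12.7]]


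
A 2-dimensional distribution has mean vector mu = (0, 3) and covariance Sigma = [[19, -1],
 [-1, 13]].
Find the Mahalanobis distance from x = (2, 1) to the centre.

Step 1 — centre the observation: (x - mu) = (2, -2).

Step 2 — invert Sigma. det(Sigma) = 19·13 - (-1)² = 246.
  Sigma^{-1} = (1/det) · [[d, -b], [-b, a]] = [[0.0528, 0.0041],
 [0.0041, 0.0772]].

Step 3 — form the quadratic (x - mu)^T · Sigma^{-1} · (x - mu):
  Sigma^{-1} · (x - mu) = (0.0976, -0.1463).
  (x - mu)^T · [Sigma^{-1} · (x - mu)] = (2)·(0.0976) + (-2)·(-0.1463) = 0.4878.

Step 4 — take square root: d = √(0.4878) ≈ 0.6984.

d(x, mu) = √(0.4878) ≈ 0.6984


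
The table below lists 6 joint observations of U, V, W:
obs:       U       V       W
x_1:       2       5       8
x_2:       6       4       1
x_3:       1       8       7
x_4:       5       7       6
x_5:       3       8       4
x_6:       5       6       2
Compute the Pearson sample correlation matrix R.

Step 1 — column means:
  mean(U) = (2 + 6 + 1 + 5 + 3 + 5) / 6 = 22/6 = 3.6667
  mean(V) = (5 + 4 + 8 + 7 + 8 + 6) / 6 = 38/6 = 6.3333
  mean(W) = (8 + 1 + 7 + 6 + 4 + 2) / 6 = 28/6 = 4.6667

Step 2 — sample variances and covariances s[i,j] = (1/(n-1)) · Σ_k (x_{k,i} - mean_i) · (x_{k,j} - mean_j), with n-1 = 5:
  s[U,U] = ((-1.6667)·(-1.6667) + (2.3333)·(2.3333) + (-2.6667)·(-2.6667) + (1.3333)·(1.3333) + (-0.6667)·(-0.6667) + (1.3333)·(1.3333)) / 5 = 19.3333/5 = 3.8667
  s[U,V] = ((-1.6667)·(-1.3333) + (2.3333)·(-2.3333) + (-2.6667)·(1.6667) + (1.3333)·(0.6667) + (-0.6667)·(1.6667) + (1.3333)·(-0.3333)) / 5 = -8.3333/5 = -1.6667
  s[U,W] = ((-1.6667)·(3.3333) + (2.3333)·(-3.6667) + (-2.6667)·(2.3333) + (1.3333)·(1.3333) + (-0.6667)·(-0.6667) + (1.3333)·(-2.6667)) / 5 = -21.6667/5 = -4.3333
  s[V,V] = ((-1.3333)·(-1.3333) + (-2.3333)·(-2.3333) + (1.6667)·(1.6667) + (0.6667)·(0.6667) + (1.6667)·(1.6667) + (-0.3333)·(-0.3333)) / 5 = 13.3333/5 = 2.6667
  s[V,W] = ((-1.3333)·(3.3333) + (-2.3333)·(-3.6667) + (1.6667)·(2.3333) + (0.6667)·(1.3333) + (1.6667)·(-0.6667) + (-0.3333)·(-2.6667)) / 5 = 8.6667/5 = 1.7333
  s[W,W] = ((3.3333)·(3.3333) + (-3.6667)·(-3.6667) + (2.3333)·(2.3333) + (1.3333)·(1.3333) + (-0.6667)·(-0.6667) + (-2.6667)·(-2.6667)) / 5 = 39.3333/5 = 7.8667
  Sample standard deviations s_i = √(s[i,i]):
  s(U) = √(3.8667) = 1.9664
  s(V) = √(2.6667) = 1.633
  s(W) = √(7.8667) = 2.8048

Step 3 — r_{ij} = s_{ij} / (s_i · s_j):
  r[U,U] = 1 (diagonal).
  r[U,V] = -1.6667 / (1.9664 · 1.633) = -1.6667 / 3.2111 = -0.519
  r[U,W] = -4.3333 / (1.9664 · 2.8048) = -4.3333 / 5.5152 = -0.7857
  r[V,V] = 1 (diagonal).
  r[V,W] = 1.7333 / (1.633 · 2.8048) = 1.7333 / 4.5802 = 0.3784
  r[W,W] = 1 (diagonal).

R is symmetric with unit diagonal. Assembling:

R = [[1, -0.519, -0.7857],
 [-0.519, 1, 0.3784],
 [-0.7857, 0.3784, 1]]


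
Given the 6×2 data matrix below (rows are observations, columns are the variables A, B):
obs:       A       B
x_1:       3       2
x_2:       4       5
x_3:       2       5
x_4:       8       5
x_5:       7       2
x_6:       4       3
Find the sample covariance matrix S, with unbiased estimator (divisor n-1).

Step 1 — column means:
  mean(A) = (3 + 4 + 2 + 8 + 7 + 4) / 6 = 28/6 = 4.6667
  mean(B) = (2 + 5 + 5 + 5 + 2 + 3) / 6 = 22/6 = 3.6667

Step 2 — sample covariance S[i,j] = (1/(n-1)) · Σ_k (x_{k,i} - mean_i) · (x_{k,j} - mean_j), with n-1 = 5.
  S[A,A] = ((-1.6667)·(-1.6667) + (-0.6667)·(-0.6667) + (-2.6667)·(-2.6667) + (3.3333)·(3.3333) + (2.3333)·(2.3333) + (-0.6667)·(-0.6667)) / 5 = 27.3333/5 = 5.4667
  S[A,B] = ((-1.6667)·(-1.6667) + (-0.6667)·(1.3333) + (-2.6667)·(1.3333) + (3.3333)·(1.3333) + (2.3333)·(-1.6667) + (-0.6667)·(-0.6667)) / 5 = -0.6667/5 = -0.1333
  S[B,B] = ((-1.6667)·(-1.6667) + (1.3333)·(1.3333) + (1.3333)·(1.3333) + (1.3333)·(1.3333) + (-1.6667)·(-1.6667) + (-0.6667)·(-0.6667)) / 5 = 11.3333/5 = 2.2667

S is symmetric (S[j,i] = S[i,j]). Assembling:

S = [[5.4667, -0.1333],
 [-0.1333, 2.2667]]


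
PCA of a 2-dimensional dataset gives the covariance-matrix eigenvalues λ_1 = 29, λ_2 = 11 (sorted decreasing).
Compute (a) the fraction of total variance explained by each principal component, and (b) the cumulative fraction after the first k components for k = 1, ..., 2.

Step 1 — total variance = trace(Sigma) = Σ λ_i = 29 + 11 = 40.

Step 2 — fraction explained by component i = λ_i / Σ λ:
  PC1: 29/40 = 0.725
  PC2: 11/40 = 0.275

Step 3 — cumulative fraction after k components = (λ_1 + ... + λ_k) / Σ λ:
  k = 1: 29/40 = 0.725
  k = 2: (29 + 11)/40 = 40/40 = 1

Summary (fraction, with percent):

explained: PC1 0.725 (72.5%), PC2 0.275 (27.5%);  cumulative: 0.725, 1


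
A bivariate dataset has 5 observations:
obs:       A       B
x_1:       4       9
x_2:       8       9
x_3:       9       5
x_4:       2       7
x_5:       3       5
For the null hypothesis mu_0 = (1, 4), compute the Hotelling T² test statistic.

Step 1 — sample mean vector:
  mean(A) = (4 + 8 + 9 + 2 + 3) / 5 = 26/5 = 5.2
  mean(B) = (9 + 9 + 5 + 7 + 5) / 5 = 35/5 = 7
  x̄ = (5.2, 7),  deviation x̄ - mu_0 = (5.2, 7) - (1, 4) = (4.2, 3).

Step 2 — sample covariance matrix, S[i,j] = (1/(n-1)) · Σ_k (x_{k,i} - mean_i) · (x_{k,j} - mean_j), divisor n-1 = 4:
  S[A,A] = ((-1.2)·(-1.2) + (2.8)·(2.8) + (3.8)·(3.8) + (-3.2)·(-3.2) + (-2.2)·(-2.2)) / 4 = 38.8/4 = 9.7
  S[A,B] = ((-1.2)·(2) + (2.8)·(2) + (3.8)·(-2) + (-3.2)·(0) + (-2.2)·(-2)) / 4 = 0/4 = 0
  S[B,B] = ((2)·(2) + (2)·(2) + (-2)·(-2) + (0)·(0) + (-2)·(-2)) / 4 = 16/4 = 4
  S = [[9.7, 0],
 [0, 4]].

Step 3 — invert S. det(S) = 9.7·4 - (0)² = 38.8.
  S^{-1} = (1/det) · [[d, -b], [-b, a]] = [[0.1031, 0],
 [0, 0.25]].

Step 4 — quadratic form (x̄ - mu_0)^T · S^{-1} · (x̄ - mu_0):
  S^{-1} · (x̄ - mu_0) = (0.433, 0.75),
  (x̄ - mu_0)^T · [...] = (4.2)·(0.433) + (3)·(0.75) = 4.0686.

Step 5 — scale by n: T² = 5 · 4.0686 = 20.3428.

T² ≈ 20.3428


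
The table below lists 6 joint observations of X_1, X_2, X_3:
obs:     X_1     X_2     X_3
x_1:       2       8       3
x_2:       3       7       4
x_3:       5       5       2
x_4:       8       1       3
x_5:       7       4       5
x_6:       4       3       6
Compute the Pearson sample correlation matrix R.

Step 1 — column means:
  mean(X_1) = (2 + 3 + 5 + 8 + 7 + 4) / 6 = 29/6 = 4.8333
  mean(X_2) = (8 + 7 + 5 + 1 + 4 + 3) / 6 = 28/6 = 4.6667
  mean(X_3) = (3 + 4 + 2 + 3 + 5 + 6) / 6 = 23/6 = 3.8333

Step 2 — sample variances and covariances s[i,j] = (1/(n-1)) · Σ_k (x_{k,i} - mean_i) · (x_{k,j} - mean_j), with n-1 = 5:
  s[X_1,X_1] = ((-2.8333)·(-2.8333) + (-1.8333)·(-1.8333) + (0.1667)·(0.1667) + (3.1667)·(3.1667) + (2.1667)·(2.1667) + (-0.8333)·(-0.8333)) / 5 = 26.8333/5 = 5.3667
  s[X_1,X_2] = ((-2.8333)·(3.3333) + (-1.8333)·(2.3333) + (0.1667)·(0.3333) + (3.1667)·(-3.6667) + (2.1667)·(-0.6667) + (-0.8333)·(-1.6667)) / 5 = -25.3333/5 = -5.0667
  s[X_1,X_3] = ((-2.8333)·(-0.8333) + (-1.8333)·(0.1667) + (0.1667)·(-1.8333) + (3.1667)·(-0.8333) + (2.1667)·(1.1667) + (-0.8333)·(2.1667)) / 5 = -0.1667/5 = -0.0333
  s[X_2,X_2] = ((3.3333)·(3.3333) + (2.3333)·(2.3333) + (0.3333)·(0.3333) + (-3.6667)·(-3.6667) + (-0.6667)·(-0.6667) + (-1.6667)·(-1.6667)) / 5 = 33.3333/5 = 6.6667
  s[X_2,X_3] = ((3.3333)·(-0.8333) + (2.3333)·(0.1667) + (0.3333)·(-1.8333) + (-3.6667)·(-0.8333) + (-0.6667)·(1.1667) + (-1.6667)·(2.1667)) / 5 = -4.3333/5 = -0.8667
  s[X_3,X_3] = ((-0.8333)·(-0.8333) + (0.1667)·(0.1667) + (-1.8333)·(-1.8333) + (-0.8333)·(-0.8333) + (1.1667)·(1.1667) + (2.1667)·(2.1667)) / 5 = 10.8333/5 = 2.1667
  Sample standard deviations s_i = √(s[i,i]):
  s(X_1) = √(5.3667) = 2.3166
  s(X_2) = √(6.6667) = 2.582
  s(X_3) = √(2.1667) = 1.472

Step 3 — r_{ij} = s_{ij} / (s_i · s_j):
  r[X_1,X_1] = 1 (diagonal).
  r[X_1,X_2] = -5.0667 / (2.3166 · 2.582) = -5.0667 / 5.9815 = -0.8471
  r[X_1,X_3] = -0.0333 / (2.3166 · 1.472) = -0.0333 / 3.41 = -0.0098
  r[X_2,X_2] = 1 (diagonal).
  r[X_2,X_3] = -0.8667 / (2.582 · 1.472) = -0.8667 / 3.8006 = -0.228
  r[X_3,X_3] = 1 (diagonal).

R is symmetric with unit diagonal. Assembling:

R = [[1, -0.8471, -0.0098],
 [-0.8471, 1, -0.228],
 [-0.0098, -0.228, 1]]


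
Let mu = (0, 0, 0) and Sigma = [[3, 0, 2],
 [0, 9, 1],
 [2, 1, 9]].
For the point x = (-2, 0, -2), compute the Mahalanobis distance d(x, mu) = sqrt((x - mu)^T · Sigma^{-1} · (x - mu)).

Step 1 — centre the observation: (x - mu) = (-2, 0, -2).

Step 2 — invert Sigma (cofactor / det for 3×3, or solve directly):
  Sigma^{-1} = [[0.3922, 0.0098, -0.0882],
 [0.0098, 0.1127, -0.0147],
 [-0.0882, -0.0147, 0.1324]].

Step 3 — form the quadratic (x - mu)^T · Sigma^{-1} · (x - mu):
  Sigma^{-1} · (x - mu) = (-0.6078, 0.0098, -0.0882).
  (x - mu)^T · [Sigma^{-1} · (x - mu)] = (-2)·(-0.6078) + (0)·(0.0098) + (-2)·(-0.0882) = 1.3922.

Step 4 — take square root: d = √(1.3922) ≈ 1.1799.

d(x, mu) = √(1.3922) ≈ 1.1799


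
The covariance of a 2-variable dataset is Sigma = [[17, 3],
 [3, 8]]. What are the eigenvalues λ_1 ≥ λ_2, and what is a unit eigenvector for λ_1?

Step 1 — characteristic polynomial of 2×2 Sigma:
  det(Sigma - λI) = λ² - trace · λ + det = 0.
  trace = 17 + 8 = 25, det = 17·8 - (3)² = 127.
Step 2 — discriminant:
  Δ = trace² - 4·det = 625 - 508 = 117.
Step 3 — eigenvalues:
  λ = (trace ± √Δ)/2 = (25 ± 10.8167)/2,
  λ_1 = 17.9083,  λ_2 = 7.0917.

Step 4 — unit eigenvector for λ_1: solve (Sigma - λ_1 I)v = 0. First row:
  (17 - 17.9083)·v_x + (3)·v_y = 0, i.e. (-0.9083)·v_x + (3)·v_y = 0,
  so v ∝ (b, λ_1 - a) = (3, 0.9083) = u.
  ||u|| = √((3)² + (0.9083)²) = √(9.8251) ≈ 3.1345,
  v_1 = u/||u|| ≈ (0.9571, 0.2898) (||v_1|| = 1).

λ_1 = 17.9083,  λ_2 = 7.0917;  v_1 ≈ (0.9571, 0.2898)


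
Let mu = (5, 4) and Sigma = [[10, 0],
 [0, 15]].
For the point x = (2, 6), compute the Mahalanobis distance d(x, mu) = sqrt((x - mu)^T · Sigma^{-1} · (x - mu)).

Step 1 — centre the observation: (x - mu) = (-3, 2).

Step 2 — invert Sigma. det(Sigma) = 10·15 - (0)² = 150.
  Sigma^{-1} = (1/det) · [[d, -b], [-b, a]] = [[0.1, 0],
 [0, 0.0667]].

Step 3 — form the quadratic (x - mu)^T · Sigma^{-1} · (x - mu):
  Sigma^{-1} · (x - mu) = (-0.3, 0.1333).
  (x - mu)^T · [Sigma^{-1} · (x - mu)] = (-3)·(-0.3) + (2)·(0.1333) = 1.1667.

Step 4 — take square root: d = √(1.1667) ≈ 1.0801.

d(x, mu) = √(1.1667) ≈ 1.0801


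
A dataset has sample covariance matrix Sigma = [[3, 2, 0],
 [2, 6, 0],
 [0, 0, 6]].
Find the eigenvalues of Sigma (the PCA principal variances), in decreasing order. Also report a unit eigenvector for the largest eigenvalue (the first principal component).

Step 1 — characteristic polynomial p(λ) = det(λI - Sigma) = λ³ - tr·λ² + c_1·λ - det, where tr = trace, c_1 = sum of the principal 2×2 minors, det = det(Sigma):
  tr = 3 + 6 + 6 = 15,
  c_1 = (3·6 - (2)²) + (3·6 - (0)²) + (6·6 - (0)²) = 14 + 18 + 36 = 68,
  det = 3·(6·6 - (0)²) - (2)·((2)·6 - (0)·(0)) + (0)·((2)·(0) - 6·(0)) = 3·(36) - (2)·(12) + (0)·(0) = 84.
  So p(λ) = λ³ - 15λ² + 68λ - 84.
Step 2 — look for an integer root (rational root theorem: any rational root is an integer divisor of 84). Testing λ = 2:
  p(2) = 8 - 60 + 136 - 84 = 0  ✓
  Dividing out (λ - 2): p(λ) = (λ - 2)(λ² - 13λ + 42).
Step 3 — remaining eigenvalues from the quadratic λ² - 13λ + 42 = 0:
  Δ = 13² - 4·42 = 169 - 168 = 1,  λ = (13 ± √1)/2 = (13 ± 1)/2 = 7 or 6.
  Sorted: λ_1 = 7,  λ_2 = 6,  λ_3 = 2  (check: sum = 15 = tr ✓).

Step 4 — unit eigenvector for λ_1 = 7: v spans the null space of (Sigma - λ_1 I), whose rows are
  r_1 = (-4, 2, 0),  r_2 = (2, -1, 0),  r_3 = (0, 0, -1).
  v is orthogonal to every row, so take v ∝ r_1 × r_3 = ((2)·(-1) - (0)·(0), (0)·(0) - (-4)·(-1), (-4)·(0) - (2)·(0)) = (-2, -4, 0).
  Rescale (divide by 2; multiply by -1 so the first nonzero entry is positive): u = (1, 2, 0).
  ||u|| = √((1)² + (2)² + (0)²) = √(5) ≈ 2.2361,  v_1 = u/||u|| ≈ (0.4472, 0.8944, 0) (||v_1|| = 1).

λ_1 = 7,  λ_2 = 6,  λ_3 = 2;  v_1 ≈ (0.4472, 0.8944, 0)


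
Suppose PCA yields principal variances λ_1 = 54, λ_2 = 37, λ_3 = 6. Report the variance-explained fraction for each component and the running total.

Step 1 — total variance = trace(Sigma) = Σ λ_i = 54 + 37 + 6 = 97.

Step 2 — fraction explained by component i = λ_i / Σ λ:
  PC1: 54/97 = 0.5567
  PC2: 37/97 = 0.3814
  PC3: 6/97 = 0.0619

Step 3 — cumulative fraction after k components = (λ_1 + ... + λ_k) / Σ λ:
  k = 1: 54/97 = 0.5567
  k = 2: (54 + 37)/97 = 91/97 = 0.9381
  k = 3: (54 + 37 + 6)/97 = 97/97 = 1

Summary (fraction, with percent):

explained: PC1 0.5567 (55.67%), PC2 0.3814 (38.14%), PC3 0.0619 (6.19%);  cumulative: 0.5567, 0.9381, 1


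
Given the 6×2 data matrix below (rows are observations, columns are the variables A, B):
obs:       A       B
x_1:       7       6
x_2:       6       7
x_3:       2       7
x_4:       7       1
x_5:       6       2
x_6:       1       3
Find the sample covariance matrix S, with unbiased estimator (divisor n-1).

Step 1 — column means:
  mean(A) = (7 + 6 + 2 + 7 + 6 + 1) / 6 = 29/6 = 4.8333
  mean(B) = (6 + 7 + 7 + 1 + 2 + 3) / 6 = 26/6 = 4.3333

Step 2 — sample covariance S[i,j] = (1/(n-1)) · Σ_k (x_{k,i} - mean_i) · (x_{k,j} - mean_j), with n-1 = 5.
  S[A,A] = ((2.1667)·(2.1667) + (1.1667)·(1.1667) + (-2.8333)·(-2.8333) + (2.1667)·(2.1667) + (1.1667)·(1.1667) + (-3.8333)·(-3.8333)) / 5 = 34.8333/5 = 6.9667
  S[A,B] = ((2.1667)·(1.6667) + (1.1667)·(2.6667) + (-2.8333)·(2.6667) + (2.1667)·(-3.3333) + (1.1667)·(-2.3333) + (-3.8333)·(-1.3333)) / 5 = -5.6667/5 = -1.1333
  S[B,B] = ((1.6667)·(1.6667) + (2.6667)·(2.6667) + (2.6667)·(2.6667) + (-3.3333)·(-3.3333) + (-2.3333)·(-2.3333) + (-1.3333)·(-1.3333)) / 5 = 35.3333/5 = 7.0667

S is symmetric (S[j,i] = S[i,j]). Assembling:

S = [[6.9667, -1.1333],
 [-1.1333, 7.0667]]


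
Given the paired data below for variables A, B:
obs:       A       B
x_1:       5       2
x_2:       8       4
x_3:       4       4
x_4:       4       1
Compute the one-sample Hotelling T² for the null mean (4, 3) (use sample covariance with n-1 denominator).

Step 1 — sample mean vector:
  mean(A) = (5 + 8 + 4 + 4) / 4 = 21/4 = 5.25
  mean(B) = (2 + 4 + 4 + 1) / 4 = 11/4 = 2.75
  x̄ = (5.25, 2.75),  deviation x̄ - mu_0 = (5.25, 2.75) - (4, 3) = (1.25, -0.25).

Step 2 — sample covariance matrix, S[i,j] = (1/(n-1)) · Σ_k (x_{k,i} - mean_i) · (x_{k,j} - mean_j), divisor n-1 = 3:
  S[A,A] = ((-0.25)·(-0.25) + (2.75)·(2.75) + (-1.25)·(-1.25) + (-1.25)·(-1.25)) / 3 = 10.75/3 = 3.5833
  S[A,B] = ((-0.25)·(-0.75) + (2.75)·(1.25) + (-1.25)·(1.25) + (-1.25)·(-1.75)) / 3 = 4.25/3 = 1.4167
  S[B,B] = ((-0.75)·(-0.75) + (1.25)·(1.25) + (1.25)·(1.25) + (-1.75)·(-1.75)) / 3 = 6.75/3 = 2.25
  S = [[3.5833, 1.4167],
 [1.4167, 2.25]].

Step 3 — invert S. det(S) = 3.5833·2.25 - (1.4167)² = 6.0556.
  S^{-1} = (1/det) · [[d, -b], [-b, a]] = [[0.3716, -0.2339],
 [-0.2339, 0.5917]].

Step 4 — quadratic form (x̄ - mu_0)^T · S^{-1} · (x̄ - mu_0):
  S^{-1} · (x̄ - mu_0) = (0.5229, -0.4404),
  (x̄ - mu_0)^T · [...] = (1.25)·(0.5229) + (-0.25)·(-0.4404) = 0.7638.

Step 5 — scale by n: T² = 4 · 0.7638 = 3.055.

T² ≈ 3.055


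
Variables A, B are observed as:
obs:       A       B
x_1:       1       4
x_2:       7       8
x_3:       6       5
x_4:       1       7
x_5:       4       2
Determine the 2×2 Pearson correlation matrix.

Step 1 — column means:
  mean(A) = (1 + 7 + 6 + 1 + 4) / 5 = 19/5 = 3.8
  mean(B) = (4 + 8 + 5 + 7 + 2) / 5 = 26/5 = 5.2

Step 2 — sample variances and covariances s[i,j] = (1/(n-1)) · Σ_k (x_{k,i} - mean_i) · (x_{k,j} - mean_j), with n-1 = 4:
  s[A,A] = ((-2.8)·(-2.8) + (3.2)·(3.2) + (2.2)·(2.2) + (-2.8)·(-2.8) + (0.2)·(0.2)) / 4 = 30.8/4 = 7.7
  s[A,B] = ((-2.8)·(-1.2) + (3.2)·(2.8) + (2.2)·(-0.2) + (-2.8)·(1.8) + (0.2)·(-3.2)) / 4 = 6.2/4 = 1.55
  s[B,B] = ((-1.2)·(-1.2) + (2.8)·(2.8) + (-0.2)·(-0.2) + (1.8)·(1.8) + (-3.2)·(-3.2)) / 4 = 22.8/4 = 5.7
  Sample standard deviations s_i = √(s[i,i]):
  s(A) = √(7.7) = 2.7749
  s(B) = √(5.7) = 2.3875

Step 3 — r_{ij} = s_{ij} / (s_i · s_j):
  r[A,A] = 1 (diagonal).
  r[A,B] = 1.55 / (2.7749 · 2.3875) = 1.55 / 6.625 = 0.234
  r[B,B] = 1 (diagonal).

R is symmetric with unit diagonal. Assembling:

R = [[1, 0.234],
 [0.234, 1]]


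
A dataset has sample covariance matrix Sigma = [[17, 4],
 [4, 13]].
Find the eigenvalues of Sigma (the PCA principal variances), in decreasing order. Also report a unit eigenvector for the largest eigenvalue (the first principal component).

Step 1 — characteristic polynomial of 2×2 Sigma:
  det(Sigma - λI) = λ² - trace · λ + det = 0.
  trace = 17 + 13 = 30, det = 17·13 - (4)² = 205.
Step 2 — discriminant:
  Δ = trace² - 4·det = 900 - 820 = 80.
Step 3 — eigenvalues:
  λ = (trace ± √Δ)/2 = (30 ± 8.9443)/2,
  λ_1 = 19.4721,  λ_2 = 10.5279.

Step 4 — unit eigenvector for λ_1: solve (Sigma - λ_1 I)v = 0. First row:
  (17 - 19.4721)·v_x + (4)·v_y = 0, i.e. (-2.4721)·v_x + (4)·v_y = 0,
  so v ∝ (b, λ_1 - a) = (4, 2.4721) = u.
  ||u|| = √((4)² + (2.4721)²) = √(22.1115) ≈ 4.7023,
  v_1 = u/||u|| ≈ (0.8507, 0.5257) (||v_1|| = 1).

λ_1 = 19.4721,  λ_2 = 10.5279;  v_1 ≈ (0.8507, 0.5257)


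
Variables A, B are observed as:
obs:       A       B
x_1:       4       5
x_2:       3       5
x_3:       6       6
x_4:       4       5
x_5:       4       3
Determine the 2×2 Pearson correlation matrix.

Step 1 — column means:
  mean(A) = (4 + 3 + 6 + 4 + 4) / 5 = 21/5 = 4.2
  mean(B) = (5 + 5 + 6 + 5 + 3) / 5 = 24/5 = 4.8

Step 2 — sample variances and covariances s[i,j] = (1/(n-1)) · Σ_k (x_{k,i} - mean_i) · (x_{k,j} - mean_j), with n-1 = 4:
  s[A,A] = ((-0.2)·(-0.2) + (-1.2)·(-1.2) + (1.8)·(1.8) + (-0.2)·(-0.2) + (-0.2)·(-0.2)) / 4 = 4.8/4 = 1.2
  s[A,B] = ((-0.2)·(0.2) + (-1.2)·(0.2) + (1.8)·(1.2) + (-0.2)·(0.2) + (-0.2)·(-1.8)) / 4 = 2.2/4 = 0.55
  s[B,B] = ((0.2)·(0.2) + (0.2)·(0.2) + (1.2)·(1.2) + (0.2)·(0.2) + (-1.8)·(-1.8)) / 4 = 4.8/4 = 1.2
  Sample standard deviations s_i = √(s[i,i]):
  s(A) = √(1.2) = 1.0954
  s(B) = √(1.2) = 1.0954

Step 3 — r_{ij} = s_{ij} / (s_i · s_j):
  r[A,A] = 1 (diagonal).
  r[A,B] = 0.55 / (1.0954 · 1.0954) = 0.55 / 1.2 = 0.4583
  r[B,B] = 1 (diagonal).

R is symmetric with unit diagonal. Assembling:

R = [[1, 0.4583],
 [0.4583, 1]]


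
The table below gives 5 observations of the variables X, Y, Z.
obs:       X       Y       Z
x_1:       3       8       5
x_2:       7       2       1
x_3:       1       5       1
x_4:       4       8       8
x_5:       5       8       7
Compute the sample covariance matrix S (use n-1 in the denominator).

Step 1 — column means:
  mean(X) = (3 + 7 + 1 + 4 + 5) / 5 = 20/5 = 4
  mean(Y) = (8 + 2 + 5 + 8 + 8) / 5 = 31/5 = 6.2
  mean(Z) = (5 + 1 + 1 + 8 + 7) / 5 = 22/5 = 4.4

Step 2 — sample covariance S[i,j] = (1/(n-1)) · Σ_k (x_{k,i} - mean_i) · (x_{k,j} - mean_j), with n-1 = 4.
  S[X,X] = ((-1)·(-1) + (3)·(3) + (-3)·(-3) + (0)·(0) + (1)·(1)) / 4 = 20/4 = 5
  S[X,Y] = ((-1)·(1.8) + (3)·(-4.2) + (-3)·(-1.2) + (0)·(1.8) + (1)·(1.8)) / 4 = -9/4 = -2.25
  S[X,Z] = ((-1)·(0.6) + (3)·(-3.4) + (-3)·(-3.4) + (0)·(3.6) + (1)·(2.6)) / 4 = 2/4 = 0.5
  S[Y,Y] = ((1.8)·(1.8) + (-4.2)·(-4.2) + (-1.2)·(-1.2) + (1.8)·(1.8) + (1.8)·(1.8)) / 4 = 28.8/4 = 7.2
  S[Y,Z] = ((1.8)·(0.6) + (-4.2)·(-3.4) + (-1.2)·(-3.4) + (1.8)·(3.6) + (1.8)·(2.6)) / 4 = 30.6/4 = 7.65
  S[Z,Z] = ((0.6)·(0.6) + (-3.4)·(-3.4) + (-3.4)·(-3.4) + (3.6)·(3.6) + (2.6)·(2.6)) / 4 = 43.2/4 = 10.8

S is symmetric (S[j,i] = S[i,j]). Assembling:

S = [[5, -2.25, 0.5],
 [-2.25, 7.2, 7.65],
 [0.5, 7.65, 10.8]]


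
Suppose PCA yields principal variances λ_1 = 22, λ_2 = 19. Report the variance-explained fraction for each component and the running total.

Step 1 — total variance = trace(Sigma) = Σ λ_i = 22 + 19 = 41.

Step 2 — fraction explained by component i = λ_i / Σ λ:
  PC1: 22/41 = 0.5366
  PC2: 19/41 = 0.4634

Step 3 — cumulative fraction after k components = (λ_1 + ... + λ_k) / Σ λ:
  k = 1: 22/41 = 0.5366
  k = 2: (22 + 19)/41 = 41/41 = 1

Summary (fraction, with percent):

explained: PC1 0.5366 (53.66%), PC2 0.4634 (46.34%);  cumulative: 0.5366, 1


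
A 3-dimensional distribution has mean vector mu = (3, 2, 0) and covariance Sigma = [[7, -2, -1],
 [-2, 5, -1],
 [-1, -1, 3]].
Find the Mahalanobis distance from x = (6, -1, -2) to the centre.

Step 1 — centre the observation: (x - mu) = (3, -3, -2).

Step 2 — invert Sigma (cofactor / det for 3×3, or solve directly):
  Sigma^{-1} = [[0.1818, 0.0909, 0.0909],
 [0.0909, 0.2597, 0.1169],
 [0.0909, 0.1169, 0.4026]].

Step 3 — form the quadratic (x - mu)^T · Sigma^{-1} · (x - mu):
  Sigma^{-1} · (x - mu) = (0.0909, -0.7403, -0.8831).
  (x - mu)^T · [Sigma^{-1} · (x - mu)] = (3)·(0.0909) + (-3)·(-0.7403) + (-2)·(-0.8831) = 4.2597.

Step 4 — take square root: d = √(4.2597) ≈ 2.0639.

d(x, mu) = √(4.2597) ≈ 2.0639


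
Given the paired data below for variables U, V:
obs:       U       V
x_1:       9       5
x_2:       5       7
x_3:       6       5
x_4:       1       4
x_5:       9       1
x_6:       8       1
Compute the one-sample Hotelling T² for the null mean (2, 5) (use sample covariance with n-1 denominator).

Step 1 — sample mean vector:
  mean(U) = (9 + 5 + 6 + 1 + 9 + 8) / 6 = 38/6 = 6.3333
  mean(V) = (5 + 7 + 5 + 4 + 1 + 1) / 6 = 23/6 = 3.8333
  x̄ = (6.3333, 3.8333),  deviation x̄ - mu_0 = (6.3333, 3.8333) - (2, 5) = (4.3333, -1.1667).

Step 2 — sample covariance matrix, S[i,j] = (1/(n-1)) · Σ_k (x_{k,i} - mean_i) · (x_{k,j} - mean_j), divisor n-1 = 5:
  S[U,U] = ((2.6667)·(2.6667) + (-1.3333)·(-1.3333) + (-0.3333)·(-0.3333) + (-5.3333)·(-5.3333) + (2.6667)·(2.6667) + (1.6667)·(1.6667)) / 5 = 47.3333/5 = 9.4667
  S[U,V] = ((2.6667)·(1.1667) + (-1.3333)·(3.1667) + (-0.3333)·(1.1667) + (-5.3333)·(0.1667) + (2.6667)·(-2.8333) + (1.6667)·(-2.8333)) / 5 = -14.6667/5 = -2.9333
  S[V,V] = ((1.1667)·(1.1667) + (3.1667)·(3.1667) + (1.1667)·(1.1667) + (0.1667)·(0.1667) + (-2.8333)·(-2.8333) + (-2.8333)·(-2.8333)) / 5 = 28.8333/5 = 5.7667
  S = [[9.4667, -2.9333],
 [-2.9333, 5.7667]].

Step 3 — invert S. det(S) = 9.4667·5.7667 - (-2.9333)² = 45.9867.
  S^{-1} = (1/det) · [[d, -b], [-b, a]] = [[0.1254, 0.0638],
 [0.0638, 0.2059]].

Step 4 — quadratic form (x̄ - mu_0)^T · S^{-1} · (x̄ - mu_0):
  S^{-1} · (x̄ - mu_0) = (0.469, 0.0362),
  (x̄ - mu_0)^T · [...] = (4.3333)·(0.469) + (-1.1667)·(0.0362) = 1.9899.

Step 5 — scale by n: T² = 6 · 1.9899 = 11.9397.

T² ≈ 11.9397


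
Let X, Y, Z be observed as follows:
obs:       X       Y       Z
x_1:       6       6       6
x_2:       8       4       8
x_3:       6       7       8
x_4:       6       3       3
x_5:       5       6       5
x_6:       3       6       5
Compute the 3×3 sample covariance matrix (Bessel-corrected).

Step 1 — column means:
  mean(X) = (6 + 8 + 6 + 6 + 5 + 3) / 6 = 34/6 = 5.6667
  mean(Y) = (6 + 4 + 7 + 3 + 6 + 6) / 6 = 32/6 = 5.3333
  mean(Z) = (6 + 8 + 8 + 3 + 5 + 5) / 6 = 35/6 = 5.8333

Step 2 — sample covariance S[i,j] = (1/(n-1)) · Σ_k (x_{k,i} - mean_i) · (x_{k,j} - mean_j), with n-1 = 5.
  S[X,X] = ((0.3333)·(0.3333) + (2.3333)·(2.3333) + (0.3333)·(0.3333) + (0.3333)·(0.3333) + (-0.6667)·(-0.6667) + (-2.6667)·(-2.6667)) / 5 = 13.3333/5 = 2.6667
  S[X,Y] = ((0.3333)·(0.6667) + (2.3333)·(-1.3333) + (0.3333)·(1.6667) + (0.3333)·(-2.3333) + (-0.6667)·(0.6667) + (-2.6667)·(0.6667)) / 5 = -5.3333/5 = -1.0667
  S[X,Z] = ((0.3333)·(0.1667) + (2.3333)·(2.1667) + (0.3333)·(2.1667) + (0.3333)·(-2.8333) + (-0.6667)·(-0.8333) + (-2.6667)·(-0.8333)) / 5 = 7.6667/5 = 1.5333
  S[Y,Y] = ((0.6667)·(0.6667) + (-1.3333)·(-1.3333) + (1.6667)·(1.6667) + (-2.3333)·(-2.3333) + (0.6667)·(0.6667) + (0.6667)·(0.6667)) / 5 = 11.3333/5 = 2.2667
  S[Y,Z] = ((0.6667)·(0.1667) + (-1.3333)·(2.1667) + (1.6667)·(2.1667) + (-2.3333)·(-2.8333) + (0.6667)·(-0.8333) + (0.6667)·(-0.8333)) / 5 = 6.3333/5 = 1.2667
  S[Z,Z] = ((0.1667)·(0.1667) + (2.1667)·(2.1667) + (2.1667)·(2.1667) + (-2.8333)·(-2.8333) + (-0.8333)·(-0.8333) + (-0.8333)·(-0.8333)) / 5 = 18.8333/5 = 3.7667

S is symmetric (S[j,i] = S[i,j]). Assembling:

S = [[2.6667, -1.0667, 1.5333],
 [-1.0667, 2.2667, 1.2667],
 [1.5333, 1.2667, 3.7667]]


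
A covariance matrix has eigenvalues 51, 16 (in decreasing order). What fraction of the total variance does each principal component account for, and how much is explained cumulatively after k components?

Step 1 — total variance = trace(Sigma) = Σ λ_i = 51 + 16 = 67.

Step 2 — fraction explained by component i = λ_i / Σ λ:
  PC1: 51/67 = 0.7612
  PC2: 16/67 = 0.2388

Step 3 — cumulative fraction after k components = (λ_1 + ... + λ_k) / Σ λ:
  k = 1: 51/67 = 0.7612
  k = 2: (51 + 16)/67 = 67/67 = 1

Summary (fraction, with percent):

explained: PC1 0.7612 (76.12%), PC2 0.2388 (23.88%);  cumulative: 0.7612, 1


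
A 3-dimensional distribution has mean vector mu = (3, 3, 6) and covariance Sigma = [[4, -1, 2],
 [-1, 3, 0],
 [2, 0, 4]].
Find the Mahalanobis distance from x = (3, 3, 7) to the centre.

Step 1 — centre the observation: (x - mu) = (0, 0, 1).

Step 2 — invert Sigma (cofactor / det for 3×3, or solve directly):
  Sigma^{-1} = [[0.375, 0.125, -0.1875],
 [0.125, 0.375, -0.0625],
 [-0.1875, -0.0625, 0.3438]].

Step 3 — form the quadratic (x - mu)^T · Sigma^{-1} · (x - mu):
  Sigma^{-1} · (x - mu) = (-0.1875, -0.0625, 0.3438).
  (x - mu)^T · [Sigma^{-1} · (x - mu)] = (0)·(-0.1875) + (0)·(-0.0625) + (1)·(0.3438) = 0.3438.

Step 4 — take square root: d = √(0.3438) ≈ 0.5863.

d(x, mu) = √(0.3438) ≈ 0.5863
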